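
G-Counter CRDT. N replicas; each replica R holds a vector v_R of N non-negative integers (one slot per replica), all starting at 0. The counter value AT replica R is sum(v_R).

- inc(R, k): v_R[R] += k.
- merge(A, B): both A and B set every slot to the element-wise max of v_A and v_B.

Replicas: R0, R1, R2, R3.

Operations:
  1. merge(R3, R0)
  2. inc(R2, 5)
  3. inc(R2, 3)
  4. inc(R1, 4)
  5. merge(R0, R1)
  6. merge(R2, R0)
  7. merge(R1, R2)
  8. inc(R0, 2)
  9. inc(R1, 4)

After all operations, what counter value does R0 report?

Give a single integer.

Answer: 14

Derivation:
Op 1: merge R3<->R0 -> R3=(0,0,0,0) R0=(0,0,0,0)
Op 2: inc R2 by 5 -> R2=(0,0,5,0) value=5
Op 3: inc R2 by 3 -> R2=(0,0,8,0) value=8
Op 4: inc R1 by 4 -> R1=(0,4,0,0) value=4
Op 5: merge R0<->R1 -> R0=(0,4,0,0) R1=(0,4,0,0)
Op 6: merge R2<->R0 -> R2=(0,4,8,0) R0=(0,4,8,0)
Op 7: merge R1<->R2 -> R1=(0,4,8,0) R2=(0,4,8,0)
Op 8: inc R0 by 2 -> R0=(2,4,8,0) value=14
Op 9: inc R1 by 4 -> R1=(0,8,8,0) value=16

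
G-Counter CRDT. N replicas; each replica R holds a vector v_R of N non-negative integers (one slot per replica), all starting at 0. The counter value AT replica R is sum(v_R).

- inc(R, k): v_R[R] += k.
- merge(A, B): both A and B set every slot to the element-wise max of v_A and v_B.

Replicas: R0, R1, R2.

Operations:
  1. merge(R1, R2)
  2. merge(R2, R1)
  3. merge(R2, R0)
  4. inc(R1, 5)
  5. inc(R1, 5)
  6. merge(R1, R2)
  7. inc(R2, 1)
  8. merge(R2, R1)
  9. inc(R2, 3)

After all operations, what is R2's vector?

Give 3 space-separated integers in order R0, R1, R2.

Answer: 0 10 4

Derivation:
Op 1: merge R1<->R2 -> R1=(0,0,0) R2=(0,0,0)
Op 2: merge R2<->R1 -> R2=(0,0,0) R1=(0,0,0)
Op 3: merge R2<->R0 -> R2=(0,0,0) R0=(0,0,0)
Op 4: inc R1 by 5 -> R1=(0,5,0) value=5
Op 5: inc R1 by 5 -> R1=(0,10,0) value=10
Op 6: merge R1<->R2 -> R1=(0,10,0) R2=(0,10,0)
Op 7: inc R2 by 1 -> R2=(0,10,1) value=11
Op 8: merge R2<->R1 -> R2=(0,10,1) R1=(0,10,1)
Op 9: inc R2 by 3 -> R2=(0,10,4) value=14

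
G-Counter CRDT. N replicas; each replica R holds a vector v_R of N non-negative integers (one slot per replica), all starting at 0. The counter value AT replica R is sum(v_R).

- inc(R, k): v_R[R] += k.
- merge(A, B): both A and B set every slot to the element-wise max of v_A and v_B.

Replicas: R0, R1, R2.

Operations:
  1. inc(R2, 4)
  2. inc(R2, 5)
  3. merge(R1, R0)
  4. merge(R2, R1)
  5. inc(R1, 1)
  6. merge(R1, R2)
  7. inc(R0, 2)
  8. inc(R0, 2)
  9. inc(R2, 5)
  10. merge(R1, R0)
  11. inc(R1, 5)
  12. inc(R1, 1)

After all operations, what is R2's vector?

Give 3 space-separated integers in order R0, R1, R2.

Op 1: inc R2 by 4 -> R2=(0,0,4) value=4
Op 2: inc R2 by 5 -> R2=(0,0,9) value=9
Op 3: merge R1<->R0 -> R1=(0,0,0) R0=(0,0,0)
Op 4: merge R2<->R1 -> R2=(0,0,9) R1=(0,0,9)
Op 5: inc R1 by 1 -> R1=(0,1,9) value=10
Op 6: merge R1<->R2 -> R1=(0,1,9) R2=(0,1,9)
Op 7: inc R0 by 2 -> R0=(2,0,0) value=2
Op 8: inc R0 by 2 -> R0=(4,0,0) value=4
Op 9: inc R2 by 5 -> R2=(0,1,14) value=15
Op 10: merge R1<->R0 -> R1=(4,1,9) R0=(4,1,9)
Op 11: inc R1 by 5 -> R1=(4,6,9) value=19
Op 12: inc R1 by 1 -> R1=(4,7,9) value=20

Answer: 0 1 14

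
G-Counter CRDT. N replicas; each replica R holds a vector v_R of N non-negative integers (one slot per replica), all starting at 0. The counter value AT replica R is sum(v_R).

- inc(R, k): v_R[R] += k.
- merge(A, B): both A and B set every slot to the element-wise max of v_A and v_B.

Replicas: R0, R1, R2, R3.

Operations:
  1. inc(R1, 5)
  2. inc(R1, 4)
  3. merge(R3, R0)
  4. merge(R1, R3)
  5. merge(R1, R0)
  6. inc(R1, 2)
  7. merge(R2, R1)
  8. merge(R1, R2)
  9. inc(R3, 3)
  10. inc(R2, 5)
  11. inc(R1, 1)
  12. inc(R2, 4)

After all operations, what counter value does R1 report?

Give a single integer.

Answer: 12

Derivation:
Op 1: inc R1 by 5 -> R1=(0,5,0,0) value=5
Op 2: inc R1 by 4 -> R1=(0,9,0,0) value=9
Op 3: merge R3<->R0 -> R3=(0,0,0,0) R0=(0,0,0,0)
Op 4: merge R1<->R3 -> R1=(0,9,0,0) R3=(0,9,0,0)
Op 5: merge R1<->R0 -> R1=(0,9,0,0) R0=(0,9,0,0)
Op 6: inc R1 by 2 -> R1=(0,11,0,0) value=11
Op 7: merge R2<->R1 -> R2=(0,11,0,0) R1=(0,11,0,0)
Op 8: merge R1<->R2 -> R1=(0,11,0,0) R2=(0,11,0,0)
Op 9: inc R3 by 3 -> R3=(0,9,0,3) value=12
Op 10: inc R2 by 5 -> R2=(0,11,5,0) value=16
Op 11: inc R1 by 1 -> R1=(0,12,0,0) value=12
Op 12: inc R2 by 4 -> R2=(0,11,9,0) value=20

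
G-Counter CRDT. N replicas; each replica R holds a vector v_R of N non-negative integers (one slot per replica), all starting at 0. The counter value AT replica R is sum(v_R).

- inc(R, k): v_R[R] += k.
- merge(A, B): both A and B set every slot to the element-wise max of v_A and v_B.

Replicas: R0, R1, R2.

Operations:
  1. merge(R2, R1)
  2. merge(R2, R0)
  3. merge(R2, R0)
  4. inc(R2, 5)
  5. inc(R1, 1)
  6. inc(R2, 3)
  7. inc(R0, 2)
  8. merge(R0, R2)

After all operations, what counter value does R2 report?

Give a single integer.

Answer: 10

Derivation:
Op 1: merge R2<->R1 -> R2=(0,0,0) R1=(0,0,0)
Op 2: merge R2<->R0 -> R2=(0,0,0) R0=(0,0,0)
Op 3: merge R2<->R0 -> R2=(0,0,0) R0=(0,0,0)
Op 4: inc R2 by 5 -> R2=(0,0,5) value=5
Op 5: inc R1 by 1 -> R1=(0,1,0) value=1
Op 6: inc R2 by 3 -> R2=(0,0,8) value=8
Op 7: inc R0 by 2 -> R0=(2,0,0) value=2
Op 8: merge R0<->R2 -> R0=(2,0,8) R2=(2,0,8)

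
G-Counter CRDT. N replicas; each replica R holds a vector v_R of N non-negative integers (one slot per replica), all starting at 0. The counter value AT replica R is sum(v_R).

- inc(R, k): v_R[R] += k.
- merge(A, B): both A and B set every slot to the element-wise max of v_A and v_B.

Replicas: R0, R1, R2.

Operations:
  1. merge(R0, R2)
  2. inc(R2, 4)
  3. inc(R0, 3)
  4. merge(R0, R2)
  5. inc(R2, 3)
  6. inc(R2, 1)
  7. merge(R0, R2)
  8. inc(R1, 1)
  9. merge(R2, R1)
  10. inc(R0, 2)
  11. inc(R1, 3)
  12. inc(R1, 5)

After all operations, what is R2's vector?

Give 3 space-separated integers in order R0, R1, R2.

Answer: 3 1 8

Derivation:
Op 1: merge R0<->R2 -> R0=(0,0,0) R2=(0,0,0)
Op 2: inc R2 by 4 -> R2=(0,0,4) value=4
Op 3: inc R0 by 3 -> R0=(3,0,0) value=3
Op 4: merge R0<->R2 -> R0=(3,0,4) R2=(3,0,4)
Op 5: inc R2 by 3 -> R2=(3,0,7) value=10
Op 6: inc R2 by 1 -> R2=(3,0,8) value=11
Op 7: merge R0<->R2 -> R0=(3,0,8) R2=(3,0,8)
Op 8: inc R1 by 1 -> R1=(0,1,0) value=1
Op 9: merge R2<->R1 -> R2=(3,1,8) R1=(3,1,8)
Op 10: inc R0 by 2 -> R0=(5,0,8) value=13
Op 11: inc R1 by 3 -> R1=(3,4,8) value=15
Op 12: inc R1 by 5 -> R1=(3,9,8) value=20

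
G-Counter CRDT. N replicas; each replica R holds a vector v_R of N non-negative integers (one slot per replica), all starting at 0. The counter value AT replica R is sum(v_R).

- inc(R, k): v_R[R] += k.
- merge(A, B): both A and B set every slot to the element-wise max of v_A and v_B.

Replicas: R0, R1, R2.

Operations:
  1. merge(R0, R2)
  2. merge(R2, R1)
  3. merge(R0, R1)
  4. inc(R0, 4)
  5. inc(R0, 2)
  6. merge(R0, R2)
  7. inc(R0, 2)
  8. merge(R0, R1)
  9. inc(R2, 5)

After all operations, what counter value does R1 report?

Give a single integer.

Answer: 8

Derivation:
Op 1: merge R0<->R2 -> R0=(0,0,0) R2=(0,0,0)
Op 2: merge R2<->R1 -> R2=(0,0,0) R1=(0,0,0)
Op 3: merge R0<->R1 -> R0=(0,0,0) R1=(0,0,0)
Op 4: inc R0 by 4 -> R0=(4,0,0) value=4
Op 5: inc R0 by 2 -> R0=(6,0,0) value=6
Op 6: merge R0<->R2 -> R0=(6,0,0) R2=(6,0,0)
Op 7: inc R0 by 2 -> R0=(8,0,0) value=8
Op 8: merge R0<->R1 -> R0=(8,0,0) R1=(8,0,0)
Op 9: inc R2 by 5 -> R2=(6,0,5) value=11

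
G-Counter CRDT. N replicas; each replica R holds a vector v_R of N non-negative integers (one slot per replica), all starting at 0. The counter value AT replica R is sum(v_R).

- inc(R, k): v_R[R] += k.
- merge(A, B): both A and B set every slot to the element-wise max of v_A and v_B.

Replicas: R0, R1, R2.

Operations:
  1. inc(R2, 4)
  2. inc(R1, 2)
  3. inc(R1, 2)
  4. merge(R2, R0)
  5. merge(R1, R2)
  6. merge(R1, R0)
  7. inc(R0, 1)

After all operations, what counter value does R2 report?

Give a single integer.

Op 1: inc R2 by 4 -> R2=(0,0,4) value=4
Op 2: inc R1 by 2 -> R1=(0,2,0) value=2
Op 3: inc R1 by 2 -> R1=(0,4,0) value=4
Op 4: merge R2<->R0 -> R2=(0,0,4) R0=(0,0,4)
Op 5: merge R1<->R2 -> R1=(0,4,4) R2=(0,4,4)
Op 6: merge R1<->R0 -> R1=(0,4,4) R0=(0,4,4)
Op 7: inc R0 by 1 -> R0=(1,4,4) value=9

Answer: 8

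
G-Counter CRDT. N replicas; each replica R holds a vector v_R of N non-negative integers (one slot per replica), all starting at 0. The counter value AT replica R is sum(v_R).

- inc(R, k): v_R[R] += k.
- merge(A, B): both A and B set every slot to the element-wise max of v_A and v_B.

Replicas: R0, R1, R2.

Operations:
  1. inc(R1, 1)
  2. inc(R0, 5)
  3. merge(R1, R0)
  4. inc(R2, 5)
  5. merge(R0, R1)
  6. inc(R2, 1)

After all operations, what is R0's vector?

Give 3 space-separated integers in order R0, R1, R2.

Op 1: inc R1 by 1 -> R1=(0,1,0) value=1
Op 2: inc R0 by 5 -> R0=(5,0,0) value=5
Op 3: merge R1<->R0 -> R1=(5,1,0) R0=(5,1,0)
Op 4: inc R2 by 5 -> R2=(0,0,5) value=5
Op 5: merge R0<->R1 -> R0=(5,1,0) R1=(5,1,0)
Op 6: inc R2 by 1 -> R2=(0,0,6) value=6

Answer: 5 1 0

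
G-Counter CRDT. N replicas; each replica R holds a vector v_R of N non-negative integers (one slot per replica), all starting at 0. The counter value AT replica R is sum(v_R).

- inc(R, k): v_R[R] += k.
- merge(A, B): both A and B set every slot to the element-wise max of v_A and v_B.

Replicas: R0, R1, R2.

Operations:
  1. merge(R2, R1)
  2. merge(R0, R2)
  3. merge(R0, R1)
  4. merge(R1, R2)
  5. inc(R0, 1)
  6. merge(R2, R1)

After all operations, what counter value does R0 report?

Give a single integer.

Op 1: merge R2<->R1 -> R2=(0,0,0) R1=(0,0,0)
Op 2: merge R0<->R2 -> R0=(0,0,0) R2=(0,0,0)
Op 3: merge R0<->R1 -> R0=(0,0,0) R1=(0,0,0)
Op 4: merge R1<->R2 -> R1=(0,0,0) R2=(0,0,0)
Op 5: inc R0 by 1 -> R0=(1,0,0) value=1
Op 6: merge R2<->R1 -> R2=(0,0,0) R1=(0,0,0)

Answer: 1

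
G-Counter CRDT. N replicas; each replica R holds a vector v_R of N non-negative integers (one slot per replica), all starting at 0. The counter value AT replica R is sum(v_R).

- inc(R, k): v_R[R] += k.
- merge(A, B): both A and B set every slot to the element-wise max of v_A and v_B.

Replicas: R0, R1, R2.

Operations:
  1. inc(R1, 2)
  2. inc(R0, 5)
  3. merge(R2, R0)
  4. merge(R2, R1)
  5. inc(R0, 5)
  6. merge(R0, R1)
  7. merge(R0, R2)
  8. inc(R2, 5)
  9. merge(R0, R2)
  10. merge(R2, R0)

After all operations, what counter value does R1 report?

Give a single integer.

Answer: 12

Derivation:
Op 1: inc R1 by 2 -> R1=(0,2,0) value=2
Op 2: inc R0 by 5 -> R0=(5,0,0) value=5
Op 3: merge R2<->R0 -> R2=(5,0,0) R0=(5,0,0)
Op 4: merge R2<->R1 -> R2=(5,2,0) R1=(5,2,0)
Op 5: inc R0 by 5 -> R0=(10,0,0) value=10
Op 6: merge R0<->R1 -> R0=(10,2,0) R1=(10,2,0)
Op 7: merge R0<->R2 -> R0=(10,2,0) R2=(10,2,0)
Op 8: inc R2 by 5 -> R2=(10,2,5) value=17
Op 9: merge R0<->R2 -> R0=(10,2,5) R2=(10,2,5)
Op 10: merge R2<->R0 -> R2=(10,2,5) R0=(10,2,5)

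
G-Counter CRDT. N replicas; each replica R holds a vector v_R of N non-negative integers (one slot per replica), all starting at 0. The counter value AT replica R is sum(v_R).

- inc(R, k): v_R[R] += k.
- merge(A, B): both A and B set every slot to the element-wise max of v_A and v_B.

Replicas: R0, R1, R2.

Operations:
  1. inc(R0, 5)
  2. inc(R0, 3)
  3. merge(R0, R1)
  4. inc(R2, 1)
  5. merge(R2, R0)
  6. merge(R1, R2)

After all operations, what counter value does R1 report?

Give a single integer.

Op 1: inc R0 by 5 -> R0=(5,0,0) value=5
Op 2: inc R0 by 3 -> R0=(8,0,0) value=8
Op 3: merge R0<->R1 -> R0=(8,0,0) R1=(8,0,0)
Op 4: inc R2 by 1 -> R2=(0,0,1) value=1
Op 5: merge R2<->R0 -> R2=(8,0,1) R0=(8,0,1)
Op 6: merge R1<->R2 -> R1=(8,0,1) R2=(8,0,1)

Answer: 9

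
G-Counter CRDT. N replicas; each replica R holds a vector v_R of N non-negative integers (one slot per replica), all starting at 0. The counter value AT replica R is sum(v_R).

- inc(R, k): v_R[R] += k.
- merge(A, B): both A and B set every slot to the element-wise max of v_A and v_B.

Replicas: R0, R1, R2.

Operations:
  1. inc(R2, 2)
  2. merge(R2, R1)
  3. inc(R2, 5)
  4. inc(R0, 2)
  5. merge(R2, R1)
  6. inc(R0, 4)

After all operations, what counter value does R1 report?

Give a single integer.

Op 1: inc R2 by 2 -> R2=(0,0,2) value=2
Op 2: merge R2<->R1 -> R2=(0,0,2) R1=(0,0,2)
Op 3: inc R2 by 5 -> R2=(0,0,7) value=7
Op 4: inc R0 by 2 -> R0=(2,0,0) value=2
Op 5: merge R2<->R1 -> R2=(0,0,7) R1=(0,0,7)
Op 6: inc R0 by 4 -> R0=(6,0,0) value=6

Answer: 7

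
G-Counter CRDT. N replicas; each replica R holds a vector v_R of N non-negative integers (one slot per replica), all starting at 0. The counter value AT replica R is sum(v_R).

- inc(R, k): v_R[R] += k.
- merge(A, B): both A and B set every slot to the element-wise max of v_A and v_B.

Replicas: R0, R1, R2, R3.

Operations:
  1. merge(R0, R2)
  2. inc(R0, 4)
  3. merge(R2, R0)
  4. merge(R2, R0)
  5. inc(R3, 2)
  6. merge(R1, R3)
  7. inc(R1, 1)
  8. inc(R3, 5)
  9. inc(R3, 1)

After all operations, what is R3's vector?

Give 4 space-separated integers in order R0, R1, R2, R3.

Op 1: merge R0<->R2 -> R0=(0,0,0,0) R2=(0,0,0,0)
Op 2: inc R0 by 4 -> R0=(4,0,0,0) value=4
Op 3: merge R2<->R0 -> R2=(4,0,0,0) R0=(4,0,0,0)
Op 4: merge R2<->R0 -> R2=(4,0,0,0) R0=(4,0,0,0)
Op 5: inc R3 by 2 -> R3=(0,0,0,2) value=2
Op 6: merge R1<->R3 -> R1=(0,0,0,2) R3=(0,0,0,2)
Op 7: inc R1 by 1 -> R1=(0,1,0,2) value=3
Op 8: inc R3 by 5 -> R3=(0,0,0,7) value=7
Op 9: inc R3 by 1 -> R3=(0,0,0,8) value=8

Answer: 0 0 0 8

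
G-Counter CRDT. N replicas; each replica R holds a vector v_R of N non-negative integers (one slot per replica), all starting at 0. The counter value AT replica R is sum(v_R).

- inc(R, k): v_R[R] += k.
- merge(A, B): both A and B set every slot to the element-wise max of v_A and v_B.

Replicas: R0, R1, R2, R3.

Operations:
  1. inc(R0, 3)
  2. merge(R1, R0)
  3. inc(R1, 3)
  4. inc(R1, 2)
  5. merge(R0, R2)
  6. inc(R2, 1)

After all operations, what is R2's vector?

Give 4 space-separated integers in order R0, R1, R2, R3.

Answer: 3 0 1 0

Derivation:
Op 1: inc R0 by 3 -> R0=(3,0,0,0) value=3
Op 2: merge R1<->R0 -> R1=(3,0,0,0) R0=(3,0,0,0)
Op 3: inc R1 by 3 -> R1=(3,3,0,0) value=6
Op 4: inc R1 by 2 -> R1=(3,5,0,0) value=8
Op 5: merge R0<->R2 -> R0=(3,0,0,0) R2=(3,0,0,0)
Op 6: inc R2 by 1 -> R2=(3,0,1,0) value=4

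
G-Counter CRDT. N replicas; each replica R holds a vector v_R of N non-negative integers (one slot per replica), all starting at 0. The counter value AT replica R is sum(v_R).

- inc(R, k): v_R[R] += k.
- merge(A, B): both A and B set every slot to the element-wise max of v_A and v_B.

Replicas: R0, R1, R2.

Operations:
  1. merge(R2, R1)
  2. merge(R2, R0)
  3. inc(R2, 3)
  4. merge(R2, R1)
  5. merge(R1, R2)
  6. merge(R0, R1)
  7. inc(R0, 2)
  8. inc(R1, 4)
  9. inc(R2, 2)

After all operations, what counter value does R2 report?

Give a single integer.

Answer: 5

Derivation:
Op 1: merge R2<->R1 -> R2=(0,0,0) R1=(0,0,0)
Op 2: merge R2<->R0 -> R2=(0,0,0) R0=(0,0,0)
Op 3: inc R2 by 3 -> R2=(0,0,3) value=3
Op 4: merge R2<->R1 -> R2=(0,0,3) R1=(0,0,3)
Op 5: merge R1<->R2 -> R1=(0,0,3) R2=(0,0,3)
Op 6: merge R0<->R1 -> R0=(0,0,3) R1=(0,0,3)
Op 7: inc R0 by 2 -> R0=(2,0,3) value=5
Op 8: inc R1 by 4 -> R1=(0,4,3) value=7
Op 9: inc R2 by 2 -> R2=(0,0,5) value=5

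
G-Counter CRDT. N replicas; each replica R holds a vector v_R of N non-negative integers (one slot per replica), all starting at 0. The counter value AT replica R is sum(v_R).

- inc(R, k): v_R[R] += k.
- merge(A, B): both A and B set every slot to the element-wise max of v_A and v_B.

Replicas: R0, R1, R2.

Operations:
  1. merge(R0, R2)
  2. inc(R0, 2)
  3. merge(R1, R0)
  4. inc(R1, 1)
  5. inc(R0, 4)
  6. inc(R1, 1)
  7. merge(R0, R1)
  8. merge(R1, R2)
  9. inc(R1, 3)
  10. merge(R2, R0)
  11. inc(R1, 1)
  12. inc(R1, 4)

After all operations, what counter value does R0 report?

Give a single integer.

Op 1: merge R0<->R2 -> R0=(0,0,0) R2=(0,0,0)
Op 2: inc R0 by 2 -> R0=(2,0,0) value=2
Op 3: merge R1<->R0 -> R1=(2,0,0) R0=(2,0,0)
Op 4: inc R1 by 1 -> R1=(2,1,0) value=3
Op 5: inc R0 by 4 -> R0=(6,0,0) value=6
Op 6: inc R1 by 1 -> R1=(2,2,0) value=4
Op 7: merge R0<->R1 -> R0=(6,2,0) R1=(6,2,0)
Op 8: merge R1<->R2 -> R1=(6,2,0) R2=(6,2,0)
Op 9: inc R1 by 3 -> R1=(6,5,0) value=11
Op 10: merge R2<->R0 -> R2=(6,2,0) R0=(6,2,0)
Op 11: inc R1 by 1 -> R1=(6,6,0) value=12
Op 12: inc R1 by 4 -> R1=(6,10,0) value=16

Answer: 8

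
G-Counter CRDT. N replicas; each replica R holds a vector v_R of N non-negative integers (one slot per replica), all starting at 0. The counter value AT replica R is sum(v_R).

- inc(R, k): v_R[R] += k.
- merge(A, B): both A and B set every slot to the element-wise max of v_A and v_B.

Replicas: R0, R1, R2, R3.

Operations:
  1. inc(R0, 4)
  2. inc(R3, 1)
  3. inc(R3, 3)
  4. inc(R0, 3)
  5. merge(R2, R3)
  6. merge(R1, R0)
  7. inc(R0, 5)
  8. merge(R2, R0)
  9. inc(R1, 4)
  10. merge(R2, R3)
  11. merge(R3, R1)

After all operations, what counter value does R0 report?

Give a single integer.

Answer: 16

Derivation:
Op 1: inc R0 by 4 -> R0=(4,0,0,0) value=4
Op 2: inc R3 by 1 -> R3=(0,0,0,1) value=1
Op 3: inc R3 by 3 -> R3=(0,0,0,4) value=4
Op 4: inc R0 by 3 -> R0=(7,0,0,0) value=7
Op 5: merge R2<->R3 -> R2=(0,0,0,4) R3=(0,0,0,4)
Op 6: merge R1<->R0 -> R1=(7,0,0,0) R0=(7,0,0,0)
Op 7: inc R0 by 5 -> R0=(12,0,0,0) value=12
Op 8: merge R2<->R0 -> R2=(12,0,0,4) R0=(12,0,0,4)
Op 9: inc R1 by 4 -> R1=(7,4,0,0) value=11
Op 10: merge R2<->R3 -> R2=(12,0,0,4) R3=(12,0,0,4)
Op 11: merge R3<->R1 -> R3=(12,4,0,4) R1=(12,4,0,4)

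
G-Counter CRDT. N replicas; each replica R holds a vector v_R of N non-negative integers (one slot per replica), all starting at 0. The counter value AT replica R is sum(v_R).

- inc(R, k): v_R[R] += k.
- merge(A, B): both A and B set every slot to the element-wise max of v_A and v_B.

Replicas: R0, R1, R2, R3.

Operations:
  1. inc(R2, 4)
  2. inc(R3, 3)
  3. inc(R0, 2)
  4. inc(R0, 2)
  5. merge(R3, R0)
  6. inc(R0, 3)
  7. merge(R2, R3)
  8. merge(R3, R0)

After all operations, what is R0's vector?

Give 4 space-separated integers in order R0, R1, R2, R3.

Answer: 7 0 4 3

Derivation:
Op 1: inc R2 by 4 -> R2=(0,0,4,0) value=4
Op 2: inc R3 by 3 -> R3=(0,0,0,3) value=3
Op 3: inc R0 by 2 -> R0=(2,0,0,0) value=2
Op 4: inc R0 by 2 -> R0=(4,0,0,0) value=4
Op 5: merge R3<->R0 -> R3=(4,0,0,3) R0=(4,0,0,3)
Op 6: inc R0 by 3 -> R0=(7,0,0,3) value=10
Op 7: merge R2<->R3 -> R2=(4,0,4,3) R3=(4,0,4,3)
Op 8: merge R3<->R0 -> R3=(7,0,4,3) R0=(7,0,4,3)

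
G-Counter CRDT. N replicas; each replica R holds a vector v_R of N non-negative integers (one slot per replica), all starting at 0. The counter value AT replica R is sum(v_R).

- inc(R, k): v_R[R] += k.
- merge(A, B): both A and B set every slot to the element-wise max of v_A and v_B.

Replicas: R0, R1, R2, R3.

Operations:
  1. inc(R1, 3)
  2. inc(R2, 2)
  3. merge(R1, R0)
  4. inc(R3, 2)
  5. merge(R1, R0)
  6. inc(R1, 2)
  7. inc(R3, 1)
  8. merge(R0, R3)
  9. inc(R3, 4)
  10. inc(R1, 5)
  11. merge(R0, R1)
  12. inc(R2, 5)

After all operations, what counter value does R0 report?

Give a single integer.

Op 1: inc R1 by 3 -> R1=(0,3,0,0) value=3
Op 2: inc R2 by 2 -> R2=(0,0,2,0) value=2
Op 3: merge R1<->R0 -> R1=(0,3,0,0) R0=(0,3,0,0)
Op 4: inc R3 by 2 -> R3=(0,0,0,2) value=2
Op 5: merge R1<->R0 -> R1=(0,3,0,0) R0=(0,3,0,0)
Op 6: inc R1 by 2 -> R1=(0,5,0,0) value=5
Op 7: inc R3 by 1 -> R3=(0,0,0,3) value=3
Op 8: merge R0<->R3 -> R0=(0,3,0,3) R3=(0,3,0,3)
Op 9: inc R3 by 4 -> R3=(0,3,0,7) value=10
Op 10: inc R1 by 5 -> R1=(0,10,0,0) value=10
Op 11: merge R0<->R1 -> R0=(0,10,0,3) R1=(0,10,0,3)
Op 12: inc R2 by 5 -> R2=(0,0,7,0) value=7

Answer: 13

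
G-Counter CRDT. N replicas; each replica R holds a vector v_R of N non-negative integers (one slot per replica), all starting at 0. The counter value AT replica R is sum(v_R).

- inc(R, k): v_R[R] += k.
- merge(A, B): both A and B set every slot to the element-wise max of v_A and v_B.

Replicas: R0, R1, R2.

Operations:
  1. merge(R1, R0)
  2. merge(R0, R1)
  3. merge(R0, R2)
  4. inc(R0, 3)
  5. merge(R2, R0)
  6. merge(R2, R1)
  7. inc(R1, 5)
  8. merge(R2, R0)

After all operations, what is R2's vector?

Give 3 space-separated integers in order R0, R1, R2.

Answer: 3 0 0

Derivation:
Op 1: merge R1<->R0 -> R1=(0,0,0) R0=(0,0,0)
Op 2: merge R0<->R1 -> R0=(0,0,0) R1=(0,0,0)
Op 3: merge R0<->R2 -> R0=(0,0,0) R2=(0,0,0)
Op 4: inc R0 by 3 -> R0=(3,0,0) value=3
Op 5: merge R2<->R0 -> R2=(3,0,0) R0=(3,0,0)
Op 6: merge R2<->R1 -> R2=(3,0,0) R1=(3,0,0)
Op 7: inc R1 by 5 -> R1=(3,5,0) value=8
Op 8: merge R2<->R0 -> R2=(3,0,0) R0=(3,0,0)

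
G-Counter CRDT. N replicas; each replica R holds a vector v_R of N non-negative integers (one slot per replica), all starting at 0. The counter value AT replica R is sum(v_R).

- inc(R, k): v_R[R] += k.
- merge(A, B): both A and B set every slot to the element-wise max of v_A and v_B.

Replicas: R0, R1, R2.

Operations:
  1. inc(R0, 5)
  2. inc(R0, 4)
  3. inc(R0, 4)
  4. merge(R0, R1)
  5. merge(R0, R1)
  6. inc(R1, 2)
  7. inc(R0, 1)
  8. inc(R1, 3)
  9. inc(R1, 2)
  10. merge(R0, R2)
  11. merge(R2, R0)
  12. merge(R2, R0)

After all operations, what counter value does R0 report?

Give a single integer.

Answer: 14

Derivation:
Op 1: inc R0 by 5 -> R0=(5,0,0) value=5
Op 2: inc R0 by 4 -> R0=(9,0,0) value=9
Op 3: inc R0 by 4 -> R0=(13,0,0) value=13
Op 4: merge R0<->R1 -> R0=(13,0,0) R1=(13,0,0)
Op 5: merge R0<->R1 -> R0=(13,0,0) R1=(13,0,0)
Op 6: inc R1 by 2 -> R1=(13,2,0) value=15
Op 7: inc R0 by 1 -> R0=(14,0,0) value=14
Op 8: inc R1 by 3 -> R1=(13,5,0) value=18
Op 9: inc R1 by 2 -> R1=(13,7,0) value=20
Op 10: merge R0<->R2 -> R0=(14,0,0) R2=(14,0,0)
Op 11: merge R2<->R0 -> R2=(14,0,0) R0=(14,0,0)
Op 12: merge R2<->R0 -> R2=(14,0,0) R0=(14,0,0)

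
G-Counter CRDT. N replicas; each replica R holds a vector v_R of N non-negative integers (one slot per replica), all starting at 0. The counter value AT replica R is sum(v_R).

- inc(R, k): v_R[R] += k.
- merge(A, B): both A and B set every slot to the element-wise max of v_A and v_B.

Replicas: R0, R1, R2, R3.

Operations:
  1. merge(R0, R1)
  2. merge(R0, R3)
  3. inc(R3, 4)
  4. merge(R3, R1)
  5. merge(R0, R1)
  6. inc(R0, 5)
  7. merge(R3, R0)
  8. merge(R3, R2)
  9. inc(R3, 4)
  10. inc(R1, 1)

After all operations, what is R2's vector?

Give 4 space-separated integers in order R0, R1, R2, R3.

Answer: 5 0 0 4

Derivation:
Op 1: merge R0<->R1 -> R0=(0,0,0,0) R1=(0,0,0,0)
Op 2: merge R0<->R3 -> R0=(0,0,0,0) R3=(0,0,0,0)
Op 3: inc R3 by 4 -> R3=(0,0,0,4) value=4
Op 4: merge R3<->R1 -> R3=(0,0,0,4) R1=(0,0,0,4)
Op 5: merge R0<->R1 -> R0=(0,0,0,4) R1=(0,0,0,4)
Op 6: inc R0 by 5 -> R0=(5,0,0,4) value=9
Op 7: merge R3<->R0 -> R3=(5,0,0,4) R0=(5,0,0,4)
Op 8: merge R3<->R2 -> R3=(5,0,0,4) R2=(5,0,0,4)
Op 9: inc R3 by 4 -> R3=(5,0,0,8) value=13
Op 10: inc R1 by 1 -> R1=(0,1,0,4) value=5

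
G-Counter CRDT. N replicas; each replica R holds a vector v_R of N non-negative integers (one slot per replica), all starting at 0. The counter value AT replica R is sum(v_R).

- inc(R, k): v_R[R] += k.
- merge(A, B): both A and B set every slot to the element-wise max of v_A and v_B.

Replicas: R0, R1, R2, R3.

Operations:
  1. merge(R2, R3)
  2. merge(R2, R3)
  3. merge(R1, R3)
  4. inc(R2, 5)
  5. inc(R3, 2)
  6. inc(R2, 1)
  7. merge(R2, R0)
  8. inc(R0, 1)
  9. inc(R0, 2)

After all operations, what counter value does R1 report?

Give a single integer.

Answer: 0

Derivation:
Op 1: merge R2<->R3 -> R2=(0,0,0,0) R3=(0,0,0,0)
Op 2: merge R2<->R3 -> R2=(0,0,0,0) R3=(0,0,0,0)
Op 3: merge R1<->R3 -> R1=(0,0,0,0) R3=(0,0,0,0)
Op 4: inc R2 by 5 -> R2=(0,0,5,0) value=5
Op 5: inc R3 by 2 -> R3=(0,0,0,2) value=2
Op 6: inc R2 by 1 -> R2=(0,0,6,0) value=6
Op 7: merge R2<->R0 -> R2=(0,0,6,0) R0=(0,0,6,0)
Op 8: inc R0 by 1 -> R0=(1,0,6,0) value=7
Op 9: inc R0 by 2 -> R0=(3,0,6,0) value=9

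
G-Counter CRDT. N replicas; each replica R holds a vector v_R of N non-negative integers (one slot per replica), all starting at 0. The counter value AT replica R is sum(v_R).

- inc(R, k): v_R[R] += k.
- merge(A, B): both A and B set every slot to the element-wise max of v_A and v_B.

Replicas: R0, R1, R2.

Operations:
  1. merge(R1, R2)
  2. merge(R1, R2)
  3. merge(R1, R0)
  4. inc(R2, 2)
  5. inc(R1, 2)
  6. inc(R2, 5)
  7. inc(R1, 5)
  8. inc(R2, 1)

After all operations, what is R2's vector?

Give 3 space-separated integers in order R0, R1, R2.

Answer: 0 0 8

Derivation:
Op 1: merge R1<->R2 -> R1=(0,0,0) R2=(0,0,0)
Op 2: merge R1<->R2 -> R1=(0,0,0) R2=(0,0,0)
Op 3: merge R1<->R0 -> R1=(0,0,0) R0=(0,0,0)
Op 4: inc R2 by 2 -> R2=(0,0,2) value=2
Op 5: inc R1 by 2 -> R1=(0,2,0) value=2
Op 6: inc R2 by 5 -> R2=(0,0,7) value=7
Op 7: inc R1 by 5 -> R1=(0,7,0) value=7
Op 8: inc R2 by 1 -> R2=(0,0,8) value=8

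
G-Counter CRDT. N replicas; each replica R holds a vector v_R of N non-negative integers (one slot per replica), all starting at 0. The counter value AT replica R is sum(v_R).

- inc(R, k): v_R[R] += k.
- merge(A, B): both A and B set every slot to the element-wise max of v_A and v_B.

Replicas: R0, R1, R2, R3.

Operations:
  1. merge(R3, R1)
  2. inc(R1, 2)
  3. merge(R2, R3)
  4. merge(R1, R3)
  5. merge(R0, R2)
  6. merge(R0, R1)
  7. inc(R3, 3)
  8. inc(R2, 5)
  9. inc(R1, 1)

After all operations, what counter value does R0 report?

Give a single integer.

Answer: 2

Derivation:
Op 1: merge R3<->R1 -> R3=(0,0,0,0) R1=(0,0,0,0)
Op 2: inc R1 by 2 -> R1=(0,2,0,0) value=2
Op 3: merge R2<->R3 -> R2=(0,0,0,0) R3=(0,0,0,0)
Op 4: merge R1<->R3 -> R1=(0,2,0,0) R3=(0,2,0,0)
Op 5: merge R0<->R2 -> R0=(0,0,0,0) R2=(0,0,0,0)
Op 6: merge R0<->R1 -> R0=(0,2,0,0) R1=(0,2,0,0)
Op 7: inc R3 by 3 -> R3=(0,2,0,3) value=5
Op 8: inc R2 by 5 -> R2=(0,0,5,0) value=5
Op 9: inc R1 by 1 -> R1=(0,3,0,0) value=3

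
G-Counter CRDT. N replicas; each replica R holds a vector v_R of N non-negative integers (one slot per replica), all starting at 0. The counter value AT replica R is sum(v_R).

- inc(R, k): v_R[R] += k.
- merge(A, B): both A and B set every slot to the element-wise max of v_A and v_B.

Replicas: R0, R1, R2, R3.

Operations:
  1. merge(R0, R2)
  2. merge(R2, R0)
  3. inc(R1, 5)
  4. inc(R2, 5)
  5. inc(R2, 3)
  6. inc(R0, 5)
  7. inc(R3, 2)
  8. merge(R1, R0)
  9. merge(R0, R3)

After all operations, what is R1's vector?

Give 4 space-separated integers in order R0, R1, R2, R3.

Op 1: merge R0<->R2 -> R0=(0,0,0,0) R2=(0,0,0,0)
Op 2: merge R2<->R0 -> R2=(0,0,0,0) R0=(0,0,0,0)
Op 3: inc R1 by 5 -> R1=(0,5,0,0) value=5
Op 4: inc R2 by 5 -> R2=(0,0,5,0) value=5
Op 5: inc R2 by 3 -> R2=(0,0,8,0) value=8
Op 6: inc R0 by 5 -> R0=(5,0,0,0) value=5
Op 7: inc R3 by 2 -> R3=(0,0,0,2) value=2
Op 8: merge R1<->R0 -> R1=(5,5,0,0) R0=(5,5,0,0)
Op 9: merge R0<->R3 -> R0=(5,5,0,2) R3=(5,5,0,2)

Answer: 5 5 0 0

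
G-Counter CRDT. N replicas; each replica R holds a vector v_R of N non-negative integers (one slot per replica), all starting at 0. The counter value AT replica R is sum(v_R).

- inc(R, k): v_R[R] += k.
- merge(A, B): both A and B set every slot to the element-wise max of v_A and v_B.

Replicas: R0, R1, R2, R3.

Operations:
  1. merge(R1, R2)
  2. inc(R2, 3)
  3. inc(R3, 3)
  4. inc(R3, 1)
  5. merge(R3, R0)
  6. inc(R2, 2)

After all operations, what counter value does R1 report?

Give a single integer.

Op 1: merge R1<->R2 -> R1=(0,0,0,0) R2=(0,0,0,0)
Op 2: inc R2 by 3 -> R2=(0,0,3,0) value=3
Op 3: inc R3 by 3 -> R3=(0,0,0,3) value=3
Op 4: inc R3 by 1 -> R3=(0,0,0,4) value=4
Op 5: merge R3<->R0 -> R3=(0,0,0,4) R0=(0,0,0,4)
Op 6: inc R2 by 2 -> R2=(0,0,5,0) value=5

Answer: 0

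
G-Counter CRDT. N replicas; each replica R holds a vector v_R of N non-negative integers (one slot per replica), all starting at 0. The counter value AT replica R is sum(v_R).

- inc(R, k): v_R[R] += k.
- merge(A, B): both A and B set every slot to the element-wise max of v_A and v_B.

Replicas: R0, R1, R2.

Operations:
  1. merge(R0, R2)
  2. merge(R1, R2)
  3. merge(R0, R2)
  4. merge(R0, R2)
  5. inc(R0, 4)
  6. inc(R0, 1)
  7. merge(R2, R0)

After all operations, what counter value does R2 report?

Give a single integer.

Op 1: merge R0<->R2 -> R0=(0,0,0) R2=(0,0,0)
Op 2: merge R1<->R2 -> R1=(0,0,0) R2=(0,0,0)
Op 3: merge R0<->R2 -> R0=(0,0,0) R2=(0,0,0)
Op 4: merge R0<->R2 -> R0=(0,0,0) R2=(0,0,0)
Op 5: inc R0 by 4 -> R0=(4,0,0) value=4
Op 6: inc R0 by 1 -> R0=(5,0,0) value=5
Op 7: merge R2<->R0 -> R2=(5,0,0) R0=(5,0,0)

Answer: 5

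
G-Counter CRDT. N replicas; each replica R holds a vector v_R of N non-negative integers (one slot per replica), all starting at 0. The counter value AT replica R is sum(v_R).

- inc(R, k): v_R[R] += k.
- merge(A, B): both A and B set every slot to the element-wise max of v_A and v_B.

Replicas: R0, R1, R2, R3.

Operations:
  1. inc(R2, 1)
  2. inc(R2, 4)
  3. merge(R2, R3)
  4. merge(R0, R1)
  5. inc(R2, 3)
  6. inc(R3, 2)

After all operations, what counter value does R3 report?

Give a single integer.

Op 1: inc R2 by 1 -> R2=(0,0,1,0) value=1
Op 2: inc R2 by 4 -> R2=(0,0,5,0) value=5
Op 3: merge R2<->R3 -> R2=(0,0,5,0) R3=(0,0,5,0)
Op 4: merge R0<->R1 -> R0=(0,0,0,0) R1=(0,0,0,0)
Op 5: inc R2 by 3 -> R2=(0,0,8,0) value=8
Op 6: inc R3 by 2 -> R3=(0,0,5,2) value=7

Answer: 7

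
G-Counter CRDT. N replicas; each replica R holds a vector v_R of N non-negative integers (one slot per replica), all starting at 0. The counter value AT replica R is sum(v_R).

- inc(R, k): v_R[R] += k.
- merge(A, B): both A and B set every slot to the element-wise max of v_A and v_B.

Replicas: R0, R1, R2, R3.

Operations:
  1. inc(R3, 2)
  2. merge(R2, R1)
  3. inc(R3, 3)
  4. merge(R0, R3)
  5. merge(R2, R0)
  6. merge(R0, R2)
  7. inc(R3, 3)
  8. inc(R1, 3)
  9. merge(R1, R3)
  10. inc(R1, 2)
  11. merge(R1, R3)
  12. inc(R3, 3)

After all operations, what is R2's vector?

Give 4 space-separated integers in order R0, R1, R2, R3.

Answer: 0 0 0 5

Derivation:
Op 1: inc R3 by 2 -> R3=(0,0,0,2) value=2
Op 2: merge R2<->R1 -> R2=(0,0,0,0) R1=(0,0,0,0)
Op 3: inc R3 by 3 -> R3=(0,0,0,5) value=5
Op 4: merge R0<->R3 -> R0=(0,0,0,5) R3=(0,0,0,5)
Op 5: merge R2<->R0 -> R2=(0,0,0,5) R0=(0,0,0,5)
Op 6: merge R0<->R2 -> R0=(0,0,0,5) R2=(0,0,0,5)
Op 7: inc R3 by 3 -> R3=(0,0,0,8) value=8
Op 8: inc R1 by 3 -> R1=(0,3,0,0) value=3
Op 9: merge R1<->R3 -> R1=(0,3,0,8) R3=(0,3,0,8)
Op 10: inc R1 by 2 -> R1=(0,5,0,8) value=13
Op 11: merge R1<->R3 -> R1=(0,5,0,8) R3=(0,5,0,8)
Op 12: inc R3 by 3 -> R3=(0,5,0,11) value=16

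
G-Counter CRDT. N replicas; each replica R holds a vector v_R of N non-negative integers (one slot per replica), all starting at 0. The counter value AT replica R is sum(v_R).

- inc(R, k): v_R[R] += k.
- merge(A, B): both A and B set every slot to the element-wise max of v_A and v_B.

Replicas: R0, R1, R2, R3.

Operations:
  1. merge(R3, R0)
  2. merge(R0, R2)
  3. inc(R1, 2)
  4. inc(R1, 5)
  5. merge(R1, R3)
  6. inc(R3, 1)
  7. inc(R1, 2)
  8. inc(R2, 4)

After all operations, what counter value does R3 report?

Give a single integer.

Op 1: merge R3<->R0 -> R3=(0,0,0,0) R0=(0,0,0,0)
Op 2: merge R0<->R2 -> R0=(0,0,0,0) R2=(0,0,0,0)
Op 3: inc R1 by 2 -> R1=(0,2,0,0) value=2
Op 4: inc R1 by 5 -> R1=(0,7,0,0) value=7
Op 5: merge R1<->R3 -> R1=(0,7,0,0) R3=(0,7,0,0)
Op 6: inc R3 by 1 -> R3=(0,7,0,1) value=8
Op 7: inc R1 by 2 -> R1=(0,9,0,0) value=9
Op 8: inc R2 by 4 -> R2=(0,0,4,0) value=4

Answer: 8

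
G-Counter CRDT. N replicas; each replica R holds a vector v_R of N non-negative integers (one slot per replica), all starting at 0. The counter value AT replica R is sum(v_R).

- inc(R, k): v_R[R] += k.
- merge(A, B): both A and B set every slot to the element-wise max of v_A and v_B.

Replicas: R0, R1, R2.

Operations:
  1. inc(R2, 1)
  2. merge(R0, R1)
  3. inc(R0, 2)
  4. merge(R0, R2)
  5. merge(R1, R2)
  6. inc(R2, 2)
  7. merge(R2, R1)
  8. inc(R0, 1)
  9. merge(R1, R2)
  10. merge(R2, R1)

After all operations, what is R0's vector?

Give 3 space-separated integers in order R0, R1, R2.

Answer: 3 0 1

Derivation:
Op 1: inc R2 by 1 -> R2=(0,0,1) value=1
Op 2: merge R0<->R1 -> R0=(0,0,0) R1=(0,0,0)
Op 3: inc R0 by 2 -> R0=(2,0,0) value=2
Op 4: merge R0<->R2 -> R0=(2,0,1) R2=(2,0,1)
Op 5: merge R1<->R2 -> R1=(2,0,1) R2=(2,0,1)
Op 6: inc R2 by 2 -> R2=(2,0,3) value=5
Op 7: merge R2<->R1 -> R2=(2,0,3) R1=(2,0,3)
Op 8: inc R0 by 1 -> R0=(3,0,1) value=4
Op 9: merge R1<->R2 -> R1=(2,0,3) R2=(2,0,3)
Op 10: merge R2<->R1 -> R2=(2,0,3) R1=(2,0,3)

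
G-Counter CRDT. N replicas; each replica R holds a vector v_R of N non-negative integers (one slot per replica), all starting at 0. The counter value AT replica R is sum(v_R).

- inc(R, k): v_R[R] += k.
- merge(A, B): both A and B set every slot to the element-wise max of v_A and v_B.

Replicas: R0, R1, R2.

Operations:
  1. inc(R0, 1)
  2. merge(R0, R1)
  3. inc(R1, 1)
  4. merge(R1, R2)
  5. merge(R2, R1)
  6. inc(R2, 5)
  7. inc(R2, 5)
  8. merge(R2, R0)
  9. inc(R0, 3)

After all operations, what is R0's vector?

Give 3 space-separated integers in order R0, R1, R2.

Answer: 4 1 10

Derivation:
Op 1: inc R0 by 1 -> R0=(1,0,0) value=1
Op 2: merge R0<->R1 -> R0=(1,0,0) R1=(1,0,0)
Op 3: inc R1 by 1 -> R1=(1,1,0) value=2
Op 4: merge R1<->R2 -> R1=(1,1,0) R2=(1,1,0)
Op 5: merge R2<->R1 -> R2=(1,1,0) R1=(1,1,0)
Op 6: inc R2 by 5 -> R2=(1,1,5) value=7
Op 7: inc R2 by 5 -> R2=(1,1,10) value=12
Op 8: merge R2<->R0 -> R2=(1,1,10) R0=(1,1,10)
Op 9: inc R0 by 3 -> R0=(4,1,10) value=15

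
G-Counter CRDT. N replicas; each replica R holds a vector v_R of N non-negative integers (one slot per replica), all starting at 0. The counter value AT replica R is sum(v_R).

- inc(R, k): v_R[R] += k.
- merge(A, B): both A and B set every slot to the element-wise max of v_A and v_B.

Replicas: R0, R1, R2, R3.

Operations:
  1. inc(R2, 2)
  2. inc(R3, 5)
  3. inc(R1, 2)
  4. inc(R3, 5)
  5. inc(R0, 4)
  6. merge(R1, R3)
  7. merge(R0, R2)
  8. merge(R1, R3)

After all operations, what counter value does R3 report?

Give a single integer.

Answer: 12

Derivation:
Op 1: inc R2 by 2 -> R2=(0,0,2,0) value=2
Op 2: inc R3 by 5 -> R3=(0,0,0,5) value=5
Op 3: inc R1 by 2 -> R1=(0,2,0,0) value=2
Op 4: inc R3 by 5 -> R3=(0,0,0,10) value=10
Op 5: inc R0 by 4 -> R0=(4,0,0,0) value=4
Op 6: merge R1<->R3 -> R1=(0,2,0,10) R3=(0,2,0,10)
Op 7: merge R0<->R2 -> R0=(4,0,2,0) R2=(4,0,2,0)
Op 8: merge R1<->R3 -> R1=(0,2,0,10) R3=(0,2,0,10)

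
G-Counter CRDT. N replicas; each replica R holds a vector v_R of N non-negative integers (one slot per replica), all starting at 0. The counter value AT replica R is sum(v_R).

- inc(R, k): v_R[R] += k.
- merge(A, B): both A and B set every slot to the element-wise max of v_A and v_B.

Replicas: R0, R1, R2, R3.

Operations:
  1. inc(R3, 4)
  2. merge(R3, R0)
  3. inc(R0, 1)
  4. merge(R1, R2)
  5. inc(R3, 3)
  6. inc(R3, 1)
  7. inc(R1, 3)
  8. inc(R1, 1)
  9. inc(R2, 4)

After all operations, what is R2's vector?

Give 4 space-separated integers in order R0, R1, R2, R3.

Answer: 0 0 4 0

Derivation:
Op 1: inc R3 by 4 -> R3=(0,0,0,4) value=4
Op 2: merge R3<->R0 -> R3=(0,0,0,4) R0=(0,0,0,4)
Op 3: inc R0 by 1 -> R0=(1,0,0,4) value=5
Op 4: merge R1<->R2 -> R1=(0,0,0,0) R2=(0,0,0,0)
Op 5: inc R3 by 3 -> R3=(0,0,0,7) value=7
Op 6: inc R3 by 1 -> R3=(0,0,0,8) value=8
Op 7: inc R1 by 3 -> R1=(0,3,0,0) value=3
Op 8: inc R1 by 1 -> R1=(0,4,0,0) value=4
Op 9: inc R2 by 4 -> R2=(0,0,4,0) value=4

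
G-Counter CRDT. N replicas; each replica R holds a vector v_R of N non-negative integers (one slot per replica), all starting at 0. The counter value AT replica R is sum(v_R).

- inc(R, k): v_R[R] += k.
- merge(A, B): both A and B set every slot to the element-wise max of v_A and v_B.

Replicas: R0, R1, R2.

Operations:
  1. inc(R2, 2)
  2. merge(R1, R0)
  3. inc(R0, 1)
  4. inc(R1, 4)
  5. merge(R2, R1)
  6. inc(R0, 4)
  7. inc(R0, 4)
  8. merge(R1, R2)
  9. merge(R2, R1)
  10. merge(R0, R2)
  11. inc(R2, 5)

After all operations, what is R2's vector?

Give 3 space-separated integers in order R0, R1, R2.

Op 1: inc R2 by 2 -> R2=(0,0,2) value=2
Op 2: merge R1<->R0 -> R1=(0,0,0) R0=(0,0,0)
Op 3: inc R0 by 1 -> R0=(1,0,0) value=1
Op 4: inc R1 by 4 -> R1=(0,4,0) value=4
Op 5: merge R2<->R1 -> R2=(0,4,2) R1=(0,4,2)
Op 6: inc R0 by 4 -> R0=(5,0,0) value=5
Op 7: inc R0 by 4 -> R0=(9,0,0) value=9
Op 8: merge R1<->R2 -> R1=(0,4,2) R2=(0,4,2)
Op 9: merge R2<->R1 -> R2=(0,4,2) R1=(0,4,2)
Op 10: merge R0<->R2 -> R0=(9,4,2) R2=(9,4,2)
Op 11: inc R2 by 5 -> R2=(9,4,7) value=20

Answer: 9 4 7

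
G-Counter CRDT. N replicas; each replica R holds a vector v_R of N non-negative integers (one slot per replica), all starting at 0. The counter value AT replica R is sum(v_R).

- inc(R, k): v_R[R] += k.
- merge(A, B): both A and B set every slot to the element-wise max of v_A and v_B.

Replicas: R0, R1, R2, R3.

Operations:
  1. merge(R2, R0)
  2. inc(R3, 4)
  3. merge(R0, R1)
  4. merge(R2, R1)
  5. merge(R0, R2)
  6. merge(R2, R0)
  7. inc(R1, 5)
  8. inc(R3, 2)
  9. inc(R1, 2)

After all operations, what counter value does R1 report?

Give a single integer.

Op 1: merge R2<->R0 -> R2=(0,0,0,0) R0=(0,0,0,0)
Op 2: inc R3 by 4 -> R3=(0,0,0,4) value=4
Op 3: merge R0<->R1 -> R0=(0,0,0,0) R1=(0,0,0,0)
Op 4: merge R2<->R1 -> R2=(0,0,0,0) R1=(0,0,0,0)
Op 5: merge R0<->R2 -> R0=(0,0,0,0) R2=(0,0,0,0)
Op 6: merge R2<->R0 -> R2=(0,0,0,0) R0=(0,0,0,0)
Op 7: inc R1 by 5 -> R1=(0,5,0,0) value=5
Op 8: inc R3 by 2 -> R3=(0,0,0,6) value=6
Op 9: inc R1 by 2 -> R1=(0,7,0,0) value=7

Answer: 7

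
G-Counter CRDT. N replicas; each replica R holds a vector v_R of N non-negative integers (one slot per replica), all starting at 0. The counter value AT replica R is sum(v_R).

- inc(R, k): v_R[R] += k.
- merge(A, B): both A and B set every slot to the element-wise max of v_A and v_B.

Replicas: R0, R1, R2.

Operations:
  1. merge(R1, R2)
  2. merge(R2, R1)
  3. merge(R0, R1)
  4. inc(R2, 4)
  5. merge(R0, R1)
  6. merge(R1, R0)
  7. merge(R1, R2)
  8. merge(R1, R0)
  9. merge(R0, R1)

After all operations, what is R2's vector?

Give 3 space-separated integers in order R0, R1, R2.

Answer: 0 0 4

Derivation:
Op 1: merge R1<->R2 -> R1=(0,0,0) R2=(0,0,0)
Op 2: merge R2<->R1 -> R2=(0,0,0) R1=(0,0,0)
Op 3: merge R0<->R1 -> R0=(0,0,0) R1=(0,0,0)
Op 4: inc R2 by 4 -> R2=(0,0,4) value=4
Op 5: merge R0<->R1 -> R0=(0,0,0) R1=(0,0,0)
Op 6: merge R1<->R0 -> R1=(0,0,0) R0=(0,0,0)
Op 7: merge R1<->R2 -> R1=(0,0,4) R2=(0,0,4)
Op 8: merge R1<->R0 -> R1=(0,0,4) R0=(0,0,4)
Op 9: merge R0<->R1 -> R0=(0,0,4) R1=(0,0,4)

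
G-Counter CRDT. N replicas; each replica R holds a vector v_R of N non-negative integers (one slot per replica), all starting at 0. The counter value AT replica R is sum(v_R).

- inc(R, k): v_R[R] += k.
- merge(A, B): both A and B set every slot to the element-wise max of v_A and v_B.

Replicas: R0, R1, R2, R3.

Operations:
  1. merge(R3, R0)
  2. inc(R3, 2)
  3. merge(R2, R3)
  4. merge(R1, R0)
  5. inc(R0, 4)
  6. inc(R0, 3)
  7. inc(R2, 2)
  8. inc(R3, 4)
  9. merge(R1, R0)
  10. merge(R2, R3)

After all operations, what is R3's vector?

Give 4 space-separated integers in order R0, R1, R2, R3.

Op 1: merge R3<->R0 -> R3=(0,0,0,0) R0=(0,0,0,0)
Op 2: inc R3 by 2 -> R3=(0,0,0,2) value=2
Op 3: merge R2<->R3 -> R2=(0,0,0,2) R3=(0,0,0,2)
Op 4: merge R1<->R0 -> R1=(0,0,0,0) R0=(0,0,0,0)
Op 5: inc R0 by 4 -> R0=(4,0,0,0) value=4
Op 6: inc R0 by 3 -> R0=(7,0,0,0) value=7
Op 7: inc R2 by 2 -> R2=(0,0,2,2) value=4
Op 8: inc R3 by 4 -> R3=(0,0,0,6) value=6
Op 9: merge R1<->R0 -> R1=(7,0,0,0) R0=(7,0,0,0)
Op 10: merge R2<->R3 -> R2=(0,0,2,6) R3=(0,0,2,6)

Answer: 0 0 2 6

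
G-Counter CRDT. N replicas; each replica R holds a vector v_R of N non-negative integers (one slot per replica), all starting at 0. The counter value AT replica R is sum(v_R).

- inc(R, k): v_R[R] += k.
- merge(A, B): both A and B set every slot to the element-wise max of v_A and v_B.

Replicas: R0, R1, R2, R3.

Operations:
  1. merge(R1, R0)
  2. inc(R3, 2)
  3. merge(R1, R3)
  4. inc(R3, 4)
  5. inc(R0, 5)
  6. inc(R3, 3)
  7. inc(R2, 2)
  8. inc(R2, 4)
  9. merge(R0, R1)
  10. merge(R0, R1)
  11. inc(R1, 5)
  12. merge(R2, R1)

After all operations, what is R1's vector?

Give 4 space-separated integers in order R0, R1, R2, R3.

Op 1: merge R1<->R0 -> R1=(0,0,0,0) R0=(0,0,0,0)
Op 2: inc R3 by 2 -> R3=(0,0,0,2) value=2
Op 3: merge R1<->R3 -> R1=(0,0,0,2) R3=(0,0,0,2)
Op 4: inc R3 by 4 -> R3=(0,0,0,6) value=6
Op 5: inc R0 by 5 -> R0=(5,0,0,0) value=5
Op 6: inc R3 by 3 -> R3=(0,0,0,9) value=9
Op 7: inc R2 by 2 -> R2=(0,0,2,0) value=2
Op 8: inc R2 by 4 -> R2=(0,0,6,0) value=6
Op 9: merge R0<->R1 -> R0=(5,0,0,2) R1=(5,0,0,2)
Op 10: merge R0<->R1 -> R0=(5,0,0,2) R1=(5,0,0,2)
Op 11: inc R1 by 5 -> R1=(5,5,0,2) value=12
Op 12: merge R2<->R1 -> R2=(5,5,6,2) R1=(5,5,6,2)

Answer: 5 5 6 2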